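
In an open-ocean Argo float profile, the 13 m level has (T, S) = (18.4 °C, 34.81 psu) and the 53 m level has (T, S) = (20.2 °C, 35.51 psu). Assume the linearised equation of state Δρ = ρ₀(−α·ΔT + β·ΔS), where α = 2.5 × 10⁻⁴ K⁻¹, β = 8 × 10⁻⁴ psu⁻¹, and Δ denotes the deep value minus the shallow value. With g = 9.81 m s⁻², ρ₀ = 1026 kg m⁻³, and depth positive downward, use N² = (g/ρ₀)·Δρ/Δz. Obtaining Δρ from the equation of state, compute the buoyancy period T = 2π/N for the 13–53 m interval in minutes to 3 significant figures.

ΔT = +1.8 K, ΔS = +0.70 psu (deep − shallow).
Δρ/ρ₀ = −αΔT + βΔS = -4.50 × 10⁻⁴ + 5.60 × 10⁻⁴ = 1.10 × 10⁻⁴, so Δρ ≈ 0.1129 kg m⁻³.
N² = (g/ρ₀)·Δρ/Δz = g·(Δρ/ρ₀)/Δz = 9.81 × 1.10 × 10⁻⁴ / 40 = 2.6977 × 10⁻⁵ s⁻².
N = √(2.6977 × 10⁻⁵) = 5.1939 × 10⁻³ rad s⁻¹ → T = 2π/N = 1.2097 × 10³ s = 20.162 min ≈ 20.2 min.

20.2 min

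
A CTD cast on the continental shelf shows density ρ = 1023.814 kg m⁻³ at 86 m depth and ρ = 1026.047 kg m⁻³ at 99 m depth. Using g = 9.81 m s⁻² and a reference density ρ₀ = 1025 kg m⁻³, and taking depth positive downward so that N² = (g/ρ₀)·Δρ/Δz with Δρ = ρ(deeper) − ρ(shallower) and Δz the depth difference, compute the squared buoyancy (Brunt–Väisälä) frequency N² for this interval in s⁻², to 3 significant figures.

1.64 × 10⁻³ s⁻²

Δρ = 1026.047 − 1023.814 = 2.233 kg m⁻³ over Δz = 99 − 86 = 13 m.
N² = (9.81/1025) × (2.233/13) = 1.6440 × 10⁻³ s⁻² ≈ 1.64 × 10⁻³ s⁻².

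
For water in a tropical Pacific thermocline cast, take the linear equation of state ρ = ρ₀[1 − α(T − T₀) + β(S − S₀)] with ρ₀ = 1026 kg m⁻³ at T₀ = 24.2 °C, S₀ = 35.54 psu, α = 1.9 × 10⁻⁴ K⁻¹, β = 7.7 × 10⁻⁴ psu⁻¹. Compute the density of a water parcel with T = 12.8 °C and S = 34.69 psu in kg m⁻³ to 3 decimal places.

T − T₀ = -11.4 K, S − S₀ = -0.85 psu.
Bracket = 1 − α·(-11.4) + β·(-0.85) = 1 + (1.5115 × 10⁻³) = 1.0015115.
ρ = 1026 × 1.0015115 = 1027.551 kg m⁻³.

1027.551 kg m⁻³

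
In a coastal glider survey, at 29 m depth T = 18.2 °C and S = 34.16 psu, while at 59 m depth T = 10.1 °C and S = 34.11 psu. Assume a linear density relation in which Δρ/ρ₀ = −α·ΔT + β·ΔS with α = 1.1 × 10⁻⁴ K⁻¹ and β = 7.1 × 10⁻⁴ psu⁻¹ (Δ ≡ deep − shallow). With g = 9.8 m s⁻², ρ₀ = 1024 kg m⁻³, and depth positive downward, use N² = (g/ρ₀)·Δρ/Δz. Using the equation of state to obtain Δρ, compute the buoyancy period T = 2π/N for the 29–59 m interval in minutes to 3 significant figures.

6.26 min

ΔT = -8.1 K, ΔS = -0.05 psu (deep − shallow).
Δρ/ρ₀ = −αΔT + βΔS = 8.91 × 10⁻⁴ − 3.55 × 10⁻⁵ = 8.555 × 10⁻⁴, so Δρ ≈ 0.8760 kg m⁻³.
N² = (g/ρ₀)·Δρ/Δz = g·(Δρ/ρ₀)/Δz = 9.8 × 8.555 × 10⁻⁴ / 30 = 2.7946 × 10⁻⁴ s⁻².
N = √(2.7946 × 10⁻⁴) = 0.016717 rad s⁻¹ → T = 2π/N = 375.86 s = 6.2643 min ≈ 6.26 min.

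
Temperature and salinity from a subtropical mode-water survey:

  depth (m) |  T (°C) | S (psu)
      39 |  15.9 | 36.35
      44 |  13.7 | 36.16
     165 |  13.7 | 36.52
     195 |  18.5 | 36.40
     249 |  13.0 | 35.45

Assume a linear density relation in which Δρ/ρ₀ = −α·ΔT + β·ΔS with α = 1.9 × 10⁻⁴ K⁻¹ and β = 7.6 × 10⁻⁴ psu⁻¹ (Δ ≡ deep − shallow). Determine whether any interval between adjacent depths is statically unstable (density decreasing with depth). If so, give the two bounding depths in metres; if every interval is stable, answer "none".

165–195 m

Evaluate Δρ/ρ₀ = −αΔT + βΔS across each adjacent pair:
  39–44 m: −αΔT+βΔS = −(1.9 × 10⁻⁴)(-2.2)+(7.6 × 10⁻⁴)(-0.19) = 2.7 × 10⁻⁴ → stable
  44–165 m: −αΔT+βΔS = −(1.9 × 10⁻⁴)(+0.0)+(7.6 × 10⁻⁴)(+0.36) = 2.7 × 10⁻⁴ → stable
  165–195 m: −αΔT+βΔS = −(1.9 × 10⁻⁴)(+4.8)+(7.6 × 10⁻⁴)(-0.12) = -1.0 × 10⁻³ → UNSTABLE
  195–249 m: −αΔT+βΔS = −(1.9 × 10⁻⁴)(-5.5)+(7.6 × 10⁻⁴)(-0.95) = 3.2 × 10⁻⁴ → stable
The 165–195 m interval has Δρ < 0: lighter water underlies denser water.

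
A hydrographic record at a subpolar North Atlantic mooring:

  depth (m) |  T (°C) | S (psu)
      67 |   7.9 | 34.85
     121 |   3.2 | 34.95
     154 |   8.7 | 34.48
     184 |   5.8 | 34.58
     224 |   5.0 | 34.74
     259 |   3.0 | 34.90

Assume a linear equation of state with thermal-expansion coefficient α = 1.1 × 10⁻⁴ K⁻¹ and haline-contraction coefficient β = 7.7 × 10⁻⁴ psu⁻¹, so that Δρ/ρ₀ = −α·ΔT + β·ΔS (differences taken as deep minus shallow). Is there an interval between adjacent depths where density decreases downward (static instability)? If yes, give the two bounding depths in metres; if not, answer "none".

121–154 m

Evaluate Δρ/ρ₀ = −αΔT + βΔS across each adjacent pair:
  67–121 m: −αΔT+βΔS = −(1.1 × 10⁻⁴)(-4.7)+(7.7 × 10⁻⁴)(+0.10) = 5.9 × 10⁻⁴ → stable
  121–154 m: −αΔT+βΔS = −(1.1 × 10⁻⁴)(+5.5)+(7.7 × 10⁻⁴)(-0.47) = -9.7 × 10⁻⁴ → UNSTABLE
  154–184 m: −αΔT+βΔS = −(1.1 × 10⁻⁴)(-2.9)+(7.7 × 10⁻⁴)(+0.10) = 4.0 × 10⁻⁴ → stable
  184–224 m: −αΔT+βΔS = −(1.1 × 10⁻⁴)(-0.8)+(7.7 × 10⁻⁴)(+0.16) = 2.1 × 10⁻⁴ → stable
  224–259 m: −αΔT+βΔS = −(1.1 × 10⁻⁴)(-2.0)+(7.7 × 10⁻⁴)(+0.16) = 3.4 × 10⁻⁴ → stable
The 121–154 m interval has Δρ < 0: lighter water underlies denser water.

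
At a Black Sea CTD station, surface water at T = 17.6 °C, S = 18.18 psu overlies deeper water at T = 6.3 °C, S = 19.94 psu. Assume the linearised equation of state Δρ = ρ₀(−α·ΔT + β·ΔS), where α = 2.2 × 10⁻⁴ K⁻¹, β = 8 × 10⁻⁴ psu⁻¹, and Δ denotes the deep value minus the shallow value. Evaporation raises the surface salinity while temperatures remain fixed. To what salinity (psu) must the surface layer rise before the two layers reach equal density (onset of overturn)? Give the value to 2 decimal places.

23.05 psu

Neutral buoyancy requires −α(T_deep − T_surf) + β(S_deep − S_surf′) = 0.
S_surf′ = S_deep − (α/β)·ΔT = 19.94 − (2.2 × 10⁻⁴/8 × 10⁻⁴)·(-11.3) = 23.0475 psu.
Increase required: 23.0475 − 18.18 = 4.8675 psu.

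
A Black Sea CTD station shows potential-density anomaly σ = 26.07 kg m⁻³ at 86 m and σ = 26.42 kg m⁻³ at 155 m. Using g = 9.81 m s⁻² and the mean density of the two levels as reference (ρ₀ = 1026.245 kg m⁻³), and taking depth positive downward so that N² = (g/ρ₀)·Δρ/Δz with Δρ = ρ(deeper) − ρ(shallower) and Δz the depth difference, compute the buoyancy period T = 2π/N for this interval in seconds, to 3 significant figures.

Δρ = 1026.42 − 1026.07 = 0.35 kg m⁻³ over Δz = 155 − 86 = 69 m.
N² = (9.81/1026.245) × (0.35/69) = 4.8488 × 10⁻⁵ s⁻².
N = √(4.8488 × 10⁻⁵) = 6.9633 × 10⁻³ rad s⁻¹, so T = 2π/N = 902.33 s ≈ 902 s.

902 s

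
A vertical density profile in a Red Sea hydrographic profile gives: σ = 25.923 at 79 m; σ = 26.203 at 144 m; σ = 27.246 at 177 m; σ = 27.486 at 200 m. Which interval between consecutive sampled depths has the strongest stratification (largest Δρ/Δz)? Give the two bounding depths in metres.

Compute the density gradient over each adjacent pair:
  79–144 m: Δρ/Δz = 0.280/65 = 4.3 × 10⁻³ kg m⁻⁴
  144–177 m: Δρ/Δz = 1.043/33 = 0.032 kg m⁻⁴
  177–200 m: Δρ/Δz = 0.240/23 = 0.010 kg m⁻⁴
The largest gradient is in the 144–177 m interval — the pycnocline.

144–177 m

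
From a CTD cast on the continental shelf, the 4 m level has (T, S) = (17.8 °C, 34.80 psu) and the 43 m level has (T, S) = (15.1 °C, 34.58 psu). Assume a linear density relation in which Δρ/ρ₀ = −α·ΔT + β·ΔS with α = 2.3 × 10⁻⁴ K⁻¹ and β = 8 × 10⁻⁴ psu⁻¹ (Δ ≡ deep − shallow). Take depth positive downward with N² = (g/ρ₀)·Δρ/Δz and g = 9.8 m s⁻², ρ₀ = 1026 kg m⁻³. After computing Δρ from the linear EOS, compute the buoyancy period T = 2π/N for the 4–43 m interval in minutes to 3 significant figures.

ΔT = -2.7 K, ΔS = -0.22 psu (deep − shallow).
Δρ/ρ₀ = −αΔT + βΔS = 6.21 × 10⁻⁴ − 1.76 × 10⁻⁴ = 4.45 × 10⁻⁴, so Δρ ≈ 0.4566 kg m⁻³.
N² = (g/ρ₀)·Δρ/Δz = g·(Δρ/ρ₀)/Δz = 9.8 × 4.45 × 10⁻⁴ / 39 = 1.1182 × 10⁻⁴ s⁻².
N = √(1.1182 × 10⁻⁴) = 0.010574 rad s⁻¹ → T = 2π/N = 594.21 s = 9.9035 min ≈ 9.90 min.

9.90 min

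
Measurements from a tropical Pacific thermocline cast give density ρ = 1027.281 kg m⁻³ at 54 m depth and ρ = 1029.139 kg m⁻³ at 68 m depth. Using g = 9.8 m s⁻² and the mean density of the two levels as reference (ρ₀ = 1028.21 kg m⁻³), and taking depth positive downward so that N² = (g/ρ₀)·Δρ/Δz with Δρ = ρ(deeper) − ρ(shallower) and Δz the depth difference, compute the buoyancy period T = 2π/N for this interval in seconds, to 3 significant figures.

Δρ = 1029.139 − 1027.281 = 1.858 kg m⁻³ over Δz = 68 − 54 = 14 m.
N² = (9.8/1028.21) × (1.858/14) = 1.2649 × 10⁻³ s⁻².
N = √(1.2649 × 10⁻³) = 0.035565 rad s⁻¹, so T = 2π/N = 176.67 s ≈ 177 s.

177 s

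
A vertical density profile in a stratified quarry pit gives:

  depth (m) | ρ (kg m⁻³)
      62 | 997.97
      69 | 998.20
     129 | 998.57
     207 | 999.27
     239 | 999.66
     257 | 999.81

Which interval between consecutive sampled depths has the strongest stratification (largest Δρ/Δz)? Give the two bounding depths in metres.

62–69 m

Compute the density gradient over each adjacent pair:
  62–69 m: Δρ/Δz = 0.23/7 = 0.033 kg m⁻⁴
  69–129 m: Δρ/Δz = 0.37/60 = 6.2 × 10⁻³ kg m⁻⁴
  129–207 m: Δρ/Δz = 0.70/78 = 9.0 × 10⁻³ kg m⁻⁴
  207–239 m: Δρ/Δz = 0.39/32 = 0.012 kg m⁻⁴
  239–257 m: Δρ/Δz = 0.15/18 = 8.3 × 10⁻³ kg m⁻⁴
The largest gradient is in the 62–69 m interval — the pycnocline.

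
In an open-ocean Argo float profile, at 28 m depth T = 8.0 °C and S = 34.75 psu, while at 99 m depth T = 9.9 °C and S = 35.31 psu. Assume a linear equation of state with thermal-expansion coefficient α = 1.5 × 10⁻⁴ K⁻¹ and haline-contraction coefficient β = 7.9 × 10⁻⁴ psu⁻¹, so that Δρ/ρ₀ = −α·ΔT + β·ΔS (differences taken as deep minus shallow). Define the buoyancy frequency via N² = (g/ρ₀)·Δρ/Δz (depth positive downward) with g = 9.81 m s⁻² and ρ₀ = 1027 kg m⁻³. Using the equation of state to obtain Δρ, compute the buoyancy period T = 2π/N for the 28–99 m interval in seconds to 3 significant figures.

ΔT = +1.9 K, ΔS = +0.56 psu (deep − shallow).
Δρ/ρ₀ = −αΔT + βΔS = -2.85 × 10⁻⁴ + 4.424 × 10⁻⁴ = 1.574 × 10⁻⁴, so Δρ ≈ 0.1616 kg m⁻³.
N² = (g/ρ₀)·Δρ/Δz = g·(Δρ/ρ₀)/Δz = 9.81 × 1.574 × 10⁻⁴ / 71 = 2.1748 × 10⁻⁵ s⁻².
N = √(2.1748 × 10⁻⁵) = 4.6635 × 10⁻³ rad s⁻¹ → T = 2π/N = 1.3473 × 10³ s ≈ 1.35 × 10³ s.

1.35 × 10³ s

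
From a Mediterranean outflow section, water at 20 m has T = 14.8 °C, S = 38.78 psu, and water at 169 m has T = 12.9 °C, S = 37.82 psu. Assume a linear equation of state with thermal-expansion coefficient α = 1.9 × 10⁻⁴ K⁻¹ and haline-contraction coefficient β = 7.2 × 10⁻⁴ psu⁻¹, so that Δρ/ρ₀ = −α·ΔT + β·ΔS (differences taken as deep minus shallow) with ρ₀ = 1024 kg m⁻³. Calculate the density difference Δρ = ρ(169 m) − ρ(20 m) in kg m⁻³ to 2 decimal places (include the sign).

ΔT = -1.9 K, ΔS = -0.96 psu (deep − shallow).
Δρ/ρ₀ = −(1.9 × 10⁻⁴)(-1.9) + (7.2 × 10⁻⁴)(-0.96) = -3.302 × 10⁻⁴.
Δρ = 1024 × (-3.302 × 10⁻⁴) = -0.34 kg m⁻³.
Negative Δρ: lighter below, statically unstable.

-0.34 kg m⁻³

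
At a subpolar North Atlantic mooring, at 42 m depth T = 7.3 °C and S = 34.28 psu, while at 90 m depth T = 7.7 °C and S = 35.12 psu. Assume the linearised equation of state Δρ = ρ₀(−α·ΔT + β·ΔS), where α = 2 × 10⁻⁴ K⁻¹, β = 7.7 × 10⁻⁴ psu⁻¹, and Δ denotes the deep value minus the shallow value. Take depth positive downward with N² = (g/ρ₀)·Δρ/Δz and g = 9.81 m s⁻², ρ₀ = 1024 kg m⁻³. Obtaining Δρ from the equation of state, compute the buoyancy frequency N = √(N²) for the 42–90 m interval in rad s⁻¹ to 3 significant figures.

0.0108 rad s⁻¹

ΔT = +0.4 K, ΔS = +0.84 psu (deep − shallow).
Δρ/ρ₀ = −αΔT + βΔS = -8.00 × 10⁻⁵ + 6.468 × 10⁻⁴ = 5.668 × 10⁻⁴, so Δρ ≈ 0.5804 kg m⁻³.
N² = (g/ρ₀)·Δρ/Δz = g·(Δρ/ρ₀)/Δz = 9.81 × 5.668 × 10⁻⁴ / 48 = 1.1584 × 10⁻⁴ s⁻².
N = √(1.1584 × 10⁻⁴) = 0.010763 rad s⁻¹ ≈ 0.0108 rad s⁻¹.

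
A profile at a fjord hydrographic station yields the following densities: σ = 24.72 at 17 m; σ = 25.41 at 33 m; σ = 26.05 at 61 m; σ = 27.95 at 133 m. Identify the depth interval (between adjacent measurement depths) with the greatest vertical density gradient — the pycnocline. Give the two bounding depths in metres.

17–33 m

Compute the density gradient over each adjacent pair:
  17–33 m: Δρ/Δz = 0.69/16 = 0.043 kg m⁻⁴
  33–61 m: Δρ/Δz = 0.64/28 = 0.023 kg m⁻⁴
  61–133 m: Δρ/Δz = 1.90/72 = 0.026 kg m⁻⁴
The largest gradient is in the 17–33 m interval — the pycnocline.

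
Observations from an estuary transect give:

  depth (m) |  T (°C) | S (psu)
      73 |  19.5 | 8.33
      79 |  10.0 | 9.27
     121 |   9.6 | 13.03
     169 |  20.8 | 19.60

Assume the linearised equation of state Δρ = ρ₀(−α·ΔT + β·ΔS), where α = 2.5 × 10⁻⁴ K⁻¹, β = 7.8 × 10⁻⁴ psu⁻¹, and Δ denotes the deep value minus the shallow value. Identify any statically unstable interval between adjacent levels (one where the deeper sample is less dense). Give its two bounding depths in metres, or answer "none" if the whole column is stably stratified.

none

Evaluate Δρ/ρ₀ = −αΔT + βΔS across each adjacent pair:
  73–79 m: −αΔT+βΔS = −(2.5 × 10⁻⁴)(-9.5)+(7.8 × 10⁻⁴)(+0.94) = 3.1 × 10⁻³ → stable
  79–121 m: −αΔT+βΔS = −(2.5 × 10⁻⁴)(-0.4)+(7.8 × 10⁻⁴)(+3.76) = 3.0 × 10⁻³ → stable
  121–169 m: −αΔT+βΔS = −(2.5 × 10⁻⁴)(+11.2)+(7.8 × 10⁻⁴)(+6.57) = 2.3 × 10⁻³ → stable
Every interval has Δρ > 0: the column is stably stratified throughout.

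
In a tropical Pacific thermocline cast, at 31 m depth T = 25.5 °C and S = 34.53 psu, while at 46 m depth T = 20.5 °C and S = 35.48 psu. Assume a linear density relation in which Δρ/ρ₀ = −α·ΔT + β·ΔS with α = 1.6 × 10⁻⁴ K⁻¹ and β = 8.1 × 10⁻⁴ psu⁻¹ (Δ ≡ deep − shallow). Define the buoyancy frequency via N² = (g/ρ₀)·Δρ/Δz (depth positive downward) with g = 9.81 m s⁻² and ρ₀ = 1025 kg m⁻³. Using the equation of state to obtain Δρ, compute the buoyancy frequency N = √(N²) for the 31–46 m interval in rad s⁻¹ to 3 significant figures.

0.0320 rad s⁻¹

ΔT = -5.0 K, ΔS = +0.95 psu (deep − shallow).
Δρ/ρ₀ = −αΔT + βΔS = 8.00 × 10⁻⁴ + 7.695 × 10⁻⁴ = 1.5695 × 10⁻³, so Δρ ≈ 1.609 kg m⁻³.
N² = (g/ρ₀)·Δρ/Δz = g·(Δρ/ρ₀)/Δz = 9.81 × 1.5695 × 10⁻³ / 15 = 1.0265 × 10⁻³ s⁻².
N = √(1.0265 × 10⁻³) = 0.032039 rad s⁻¹ ≈ 0.0320 rad s⁻¹.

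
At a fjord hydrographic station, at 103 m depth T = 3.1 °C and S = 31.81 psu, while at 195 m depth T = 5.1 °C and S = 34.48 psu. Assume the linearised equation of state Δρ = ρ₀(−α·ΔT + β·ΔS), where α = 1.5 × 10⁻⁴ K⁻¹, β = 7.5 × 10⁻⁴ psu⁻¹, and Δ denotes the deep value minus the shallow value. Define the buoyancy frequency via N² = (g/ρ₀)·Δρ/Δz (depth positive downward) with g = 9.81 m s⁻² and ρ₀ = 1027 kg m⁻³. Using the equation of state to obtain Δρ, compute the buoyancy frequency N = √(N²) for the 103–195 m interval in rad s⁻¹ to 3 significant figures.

ΔT = +2.0 K, ΔS = +2.67 psu (deep − shallow).
Δρ/ρ₀ = −αΔT + βΔS = -3.00 × 10⁻⁴ + 2.0025 × 10⁻³ = 1.7025 × 10⁻³, so Δρ ≈ 1.748 kg m⁻³.
N² = (g/ρ₀)·Δρ/Δz = g·(Δρ/ρ₀)/Δz = 9.81 × 1.7025 × 10⁻³ / 92 = 1.8154 × 10⁻⁴ s⁻².
N = √(1.8154 × 10⁻⁴) = 0.013474 rad s⁻¹ ≈ 0.0135 rad s⁻¹.

0.0135 rad s⁻¹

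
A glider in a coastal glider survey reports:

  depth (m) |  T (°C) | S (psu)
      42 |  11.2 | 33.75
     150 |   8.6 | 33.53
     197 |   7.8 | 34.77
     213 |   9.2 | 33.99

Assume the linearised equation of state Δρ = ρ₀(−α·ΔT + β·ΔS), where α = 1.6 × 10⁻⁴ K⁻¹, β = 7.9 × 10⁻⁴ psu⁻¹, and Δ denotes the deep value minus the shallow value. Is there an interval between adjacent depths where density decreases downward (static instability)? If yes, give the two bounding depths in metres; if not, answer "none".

197–213 m

Evaluate Δρ/ρ₀ = −αΔT + βΔS across each adjacent pair:
  42–150 m: −αΔT+βΔS = −(1.6 × 10⁻⁴)(-2.6)+(7.9 × 10⁻⁴)(-0.22) = 2.4 × 10⁻⁴ → stable
  150–197 m: −αΔT+βΔS = −(1.6 × 10⁻⁴)(-0.8)+(7.9 × 10⁻⁴)(+1.24) = 1.1 × 10⁻³ → stable
  197–213 m: −αΔT+βΔS = −(1.6 × 10⁻⁴)(+1.4)+(7.9 × 10⁻⁴)(-0.78) = -8.4 × 10⁻⁴ → UNSTABLE
The 197–213 m interval has Δρ < 0: lighter water underlies denser water.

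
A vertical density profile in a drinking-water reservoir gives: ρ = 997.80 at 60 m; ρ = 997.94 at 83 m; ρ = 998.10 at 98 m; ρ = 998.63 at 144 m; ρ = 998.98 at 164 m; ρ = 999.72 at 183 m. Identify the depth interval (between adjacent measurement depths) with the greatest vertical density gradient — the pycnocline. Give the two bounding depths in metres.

Compute the density gradient over each adjacent pair:
  60–83 m: Δρ/Δz = 0.14/23 = 6.1 × 10⁻³ kg m⁻⁴
  83–98 m: Δρ/Δz = 0.16/15 = 0.011 kg m⁻⁴
  98–144 m: Δρ/Δz = 0.53/46 = 0.012 kg m⁻⁴
  144–164 m: Δρ/Δz = 0.35/20 = 0.017 kg m⁻⁴
  164–183 m: Δρ/Δz = 0.74/19 = 0.039 kg m⁻⁴
The largest gradient is in the 164–183 m interval — the pycnocline.

164–183 m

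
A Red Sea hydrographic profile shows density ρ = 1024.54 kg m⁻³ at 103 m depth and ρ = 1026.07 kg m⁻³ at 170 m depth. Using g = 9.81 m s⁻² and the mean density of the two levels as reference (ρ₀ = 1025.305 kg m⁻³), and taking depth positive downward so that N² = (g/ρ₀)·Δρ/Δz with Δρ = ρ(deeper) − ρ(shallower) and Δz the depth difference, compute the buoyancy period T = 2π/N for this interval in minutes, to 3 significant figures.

7.08 min

Δρ = 1026.07 − 1024.54 = 1.53 kg m⁻³ over Δz = 170 − 103 = 67 m.
N² = (9.81/1025.305) × (1.53/67) = 2.1849 × 10⁻⁴ s⁻².
N = √(2.1849 × 10⁻⁴) = 0.014781 rad s⁻¹, so T = 2π/N = 425.09 s = 7.0848 min ≈ 7.08 min.
A positive N² confirms static stability across the interval.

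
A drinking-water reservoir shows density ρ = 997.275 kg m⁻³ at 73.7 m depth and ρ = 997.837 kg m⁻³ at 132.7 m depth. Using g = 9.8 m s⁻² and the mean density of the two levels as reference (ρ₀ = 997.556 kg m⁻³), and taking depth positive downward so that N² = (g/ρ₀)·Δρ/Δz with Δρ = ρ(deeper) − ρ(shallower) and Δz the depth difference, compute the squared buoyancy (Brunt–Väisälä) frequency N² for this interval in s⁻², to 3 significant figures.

Δρ = 997.837 − 997.275 = 0.562 kg m⁻³ over Δz = 132.7 − 73.7 = 59 m.
N² = (9.8/997.556) × (0.562/59) = 9.3578 × 10⁻⁵ s⁻² ≈ 9.36 × 10⁻⁵ s⁻².

9.36 × 10⁻⁵ s⁻²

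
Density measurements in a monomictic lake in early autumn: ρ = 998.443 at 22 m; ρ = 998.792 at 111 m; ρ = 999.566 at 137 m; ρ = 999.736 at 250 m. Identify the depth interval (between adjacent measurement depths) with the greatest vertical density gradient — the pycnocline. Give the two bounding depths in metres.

Compute the density gradient over each adjacent pair:
  22–111 m: Δρ/Δz = 0.349/89 = 3.9 × 10⁻³ kg m⁻⁴
  111–137 m: Δρ/Δz = 0.774/26 = 0.030 kg m⁻⁴
  137–250 m: Δρ/Δz = 0.170/113 = 1.5 × 10⁻³ kg m⁻⁴
The largest gradient is in the 111–137 m interval — the pycnocline.

111–137 m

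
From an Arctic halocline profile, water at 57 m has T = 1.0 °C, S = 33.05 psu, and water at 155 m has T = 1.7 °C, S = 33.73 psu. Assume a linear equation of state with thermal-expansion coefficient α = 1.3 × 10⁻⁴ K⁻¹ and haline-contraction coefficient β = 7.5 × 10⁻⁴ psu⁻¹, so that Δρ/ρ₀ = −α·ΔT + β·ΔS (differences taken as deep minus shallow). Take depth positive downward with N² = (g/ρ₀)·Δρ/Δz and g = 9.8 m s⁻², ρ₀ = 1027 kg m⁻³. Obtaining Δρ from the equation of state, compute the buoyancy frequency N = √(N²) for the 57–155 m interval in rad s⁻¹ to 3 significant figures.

ΔT = +0.7 K, ΔS = +0.68 psu (deep − shallow).
Δρ/ρ₀ = −αΔT + βΔS = -9.10 × 10⁻⁵ + 5.10 × 10⁻⁴ = 4.19 × 10⁻⁴, so Δρ ≈ 0.4303 kg m⁻³.
N² = (g/ρ₀)·Δρ/Δz = g·(Δρ/ρ₀)/Δz = 9.8 × 4.19 × 10⁻⁴ / 98 = 4.1900 × 10⁻⁵ s⁻².
N = √(4.1900 × 10⁻⁵) = 6.4730 × 10⁻³ rad s⁻¹ ≈ 6.47 × 10⁻³ rad s⁻¹.

6.47 × 10⁻³ rad s⁻¹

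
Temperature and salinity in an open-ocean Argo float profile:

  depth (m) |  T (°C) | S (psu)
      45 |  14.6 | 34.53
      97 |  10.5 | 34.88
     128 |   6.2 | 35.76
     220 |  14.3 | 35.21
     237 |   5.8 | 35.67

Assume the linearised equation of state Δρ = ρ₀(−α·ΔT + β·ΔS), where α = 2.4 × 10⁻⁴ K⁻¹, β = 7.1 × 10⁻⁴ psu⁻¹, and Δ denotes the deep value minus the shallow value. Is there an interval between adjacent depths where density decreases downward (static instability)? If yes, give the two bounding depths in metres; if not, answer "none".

Evaluate Δρ/ρ₀ = −αΔT + βΔS across each adjacent pair:
  45–97 m: −αΔT+βΔS = −(2.4 × 10⁻⁴)(-4.1)+(7.1 × 10⁻⁴)(+0.35) = 1.2 × 10⁻³ → stable
  97–128 m: −αΔT+βΔS = −(2.4 × 10⁻⁴)(-4.3)+(7.1 × 10⁻⁴)(+0.88) = 1.7 × 10⁻³ → stable
  128–220 m: −αΔT+βΔS = −(2.4 × 10⁻⁴)(+8.1)+(7.1 × 10⁻⁴)(-0.55) = -2.3 × 10⁻³ → UNSTABLE
  220–237 m: −αΔT+βΔS = −(2.4 × 10⁻⁴)(-8.5)+(7.1 × 10⁻⁴)(+0.46) = 2.4 × 10⁻³ → stable
The 128–220 m interval has Δρ < 0: lighter water underlies denser water.

128–220 m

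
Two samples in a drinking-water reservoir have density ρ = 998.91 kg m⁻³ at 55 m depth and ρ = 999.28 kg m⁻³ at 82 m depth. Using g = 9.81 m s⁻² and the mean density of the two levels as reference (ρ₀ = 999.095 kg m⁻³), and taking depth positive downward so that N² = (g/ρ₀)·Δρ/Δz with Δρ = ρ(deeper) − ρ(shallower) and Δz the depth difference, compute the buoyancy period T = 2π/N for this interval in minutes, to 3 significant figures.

Δρ = 999.28 − 998.91 = 0.37 kg m⁻³ over Δz = 82 − 55 = 27 m.
N² = (9.81/999.095) × (0.37/27) = 1.3456 × 10⁻⁴ s⁻².
N = √(1.3456 × 10⁻⁴) = 0.011600 rad s⁻¹, so T = 2π/N = 541.65 s = 9.0275 min ≈ 9.03 min.
Since Δρ > 0 the layer is stably stratified.

9.03 min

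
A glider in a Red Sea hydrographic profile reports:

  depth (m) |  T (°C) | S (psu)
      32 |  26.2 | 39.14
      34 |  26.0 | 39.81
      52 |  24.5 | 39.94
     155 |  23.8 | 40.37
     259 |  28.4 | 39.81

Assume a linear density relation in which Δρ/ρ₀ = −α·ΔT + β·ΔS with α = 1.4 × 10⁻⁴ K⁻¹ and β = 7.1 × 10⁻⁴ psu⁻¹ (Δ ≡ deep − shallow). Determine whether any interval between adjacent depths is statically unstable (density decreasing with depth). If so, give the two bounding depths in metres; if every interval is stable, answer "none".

Evaluate Δρ/ρ₀ = −αΔT + βΔS across each adjacent pair:
  32–34 m: −αΔT+βΔS = −(1.4 × 10⁻⁴)(-0.2)+(7.1 × 10⁻⁴)(+0.67) = 5.0 × 10⁻⁴ → stable
  34–52 m: −αΔT+βΔS = −(1.4 × 10⁻⁴)(-1.5)+(7.1 × 10⁻⁴)(+0.13) = 3.0 × 10⁻⁴ → stable
  52–155 m: −αΔT+βΔS = −(1.4 × 10⁻⁴)(-0.7)+(7.1 × 10⁻⁴)(+0.43) = 4.0 × 10⁻⁴ → stable
  155–259 m: −αΔT+βΔS = −(1.4 × 10⁻⁴)(+4.6)+(7.1 × 10⁻⁴)(-0.56) = -1.0 × 10⁻³ → UNSTABLE
The 155–259 m interval has Δρ < 0: lighter water underlies denser water.

155–259 m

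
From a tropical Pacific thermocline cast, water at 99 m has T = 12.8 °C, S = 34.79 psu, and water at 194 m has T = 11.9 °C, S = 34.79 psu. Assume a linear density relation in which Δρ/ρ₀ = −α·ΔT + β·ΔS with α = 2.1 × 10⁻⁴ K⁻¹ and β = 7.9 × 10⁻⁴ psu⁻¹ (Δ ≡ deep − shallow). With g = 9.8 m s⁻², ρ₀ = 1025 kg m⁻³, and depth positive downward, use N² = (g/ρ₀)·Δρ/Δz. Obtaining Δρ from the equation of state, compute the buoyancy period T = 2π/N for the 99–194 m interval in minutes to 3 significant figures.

ΔT = -0.9 K, ΔS = +0.00 psu (deep − shallow).
Δρ/ρ₀ = −αΔT + βΔS = 1.89 × 10⁻⁴ + 0 = 1.89 × 10⁻⁴, so Δρ ≈ 0.1937 kg m⁻³.
N² = (g/ρ₀)·Δρ/Δz = g·(Δρ/ρ₀)/Δz = 9.8 × 1.89 × 10⁻⁴ / 95 = 1.9497 × 10⁻⁵ s⁻².
N = √(1.9497 × 10⁻⁵) = 4.4155 × 10⁻³ rad s⁻¹ → T = 2π/N = 1.4230 × 10³ s = 23.717 min ≈ 23.7 min.

23.7 min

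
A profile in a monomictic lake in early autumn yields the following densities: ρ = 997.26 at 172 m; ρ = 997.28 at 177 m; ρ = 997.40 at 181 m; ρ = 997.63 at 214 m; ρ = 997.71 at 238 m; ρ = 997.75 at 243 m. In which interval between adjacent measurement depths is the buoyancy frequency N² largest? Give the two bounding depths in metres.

177–181 m

Compute the density gradient over each adjacent pair:
  172–177 m: Δρ/Δz = 0.02/5 = 4.0 × 10⁻³ kg m⁻⁴
  177–181 m: Δρ/Δz = 0.12/4 = 0.030 kg m⁻⁴
  181–214 m: Δρ/Δz = 0.23/33 = 7.0 × 10⁻³ kg m⁻⁴
  214–238 m: Δρ/Δz = 0.08/24 = 3.3 × 10⁻³ kg m⁻⁴
  238–243 m: Δρ/Δz = 0.04/5 = 8.0 × 10⁻³ kg m⁻⁴
The largest gradient is in the 177–181 m interval — the pycnocline.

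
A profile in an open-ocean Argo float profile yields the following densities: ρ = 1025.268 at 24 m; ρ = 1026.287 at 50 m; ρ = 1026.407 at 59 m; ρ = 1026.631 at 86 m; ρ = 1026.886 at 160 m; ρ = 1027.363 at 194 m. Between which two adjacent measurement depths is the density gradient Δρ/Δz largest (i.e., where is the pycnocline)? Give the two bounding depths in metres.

24–50 m

Compute the density gradient over each adjacent pair:
  24–50 m: Δρ/Δz = 1.019/26 = 0.039 kg m⁻⁴
  50–59 m: Δρ/Δz = 0.120/9 = 0.013 kg m⁻⁴
  59–86 m: Δρ/Δz = 0.224/27 = 8.3 × 10⁻³ kg m⁻⁴
  86–160 m: Δρ/Δz = 0.255/74 = 3.4 × 10⁻³ kg m⁻⁴
  160–194 m: Δρ/Δz = 0.477/34 = 0.014 kg m⁻⁴
The largest gradient is in the 24–50 m interval — the pycnocline.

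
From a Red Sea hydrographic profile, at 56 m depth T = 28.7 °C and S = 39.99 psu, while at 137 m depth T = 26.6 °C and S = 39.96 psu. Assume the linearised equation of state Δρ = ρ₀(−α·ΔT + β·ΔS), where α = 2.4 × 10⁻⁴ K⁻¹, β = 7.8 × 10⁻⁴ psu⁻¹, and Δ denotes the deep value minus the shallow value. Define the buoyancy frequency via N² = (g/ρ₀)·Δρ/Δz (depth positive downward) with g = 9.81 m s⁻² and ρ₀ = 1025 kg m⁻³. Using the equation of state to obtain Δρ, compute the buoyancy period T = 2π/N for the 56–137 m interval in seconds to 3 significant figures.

824 s

ΔT = -2.1 K, ΔS = -0.03 psu (deep − shallow).
Δρ/ρ₀ = −αΔT + βΔS = 5.04 × 10⁻⁴ − 2.34 × 10⁻⁵ = 4.806 × 10⁻⁴, so Δρ ≈ 0.4926 kg m⁻³.
N² = (g/ρ₀)·Δρ/Δz = g·(Δρ/ρ₀)/Δz = 9.81 × 4.806 × 10⁻⁴ / 81 = 5.8206 × 10⁻⁵ s⁻².
N = √(5.8206 × 10⁻⁵) = 7.6293 × 10⁻³ rad s⁻¹ → T = 2π/N = 823.56 s ≈ 824 s.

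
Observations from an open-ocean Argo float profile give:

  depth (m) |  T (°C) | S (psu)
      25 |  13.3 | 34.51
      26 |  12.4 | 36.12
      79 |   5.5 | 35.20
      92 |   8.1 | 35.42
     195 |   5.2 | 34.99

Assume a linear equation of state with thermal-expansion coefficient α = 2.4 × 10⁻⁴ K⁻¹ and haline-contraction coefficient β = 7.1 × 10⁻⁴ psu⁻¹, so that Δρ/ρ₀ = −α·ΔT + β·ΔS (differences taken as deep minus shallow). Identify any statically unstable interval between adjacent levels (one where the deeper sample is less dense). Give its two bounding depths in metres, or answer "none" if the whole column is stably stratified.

Evaluate Δρ/ρ₀ = −αΔT + βΔS across each adjacent pair:
  25–26 m: −αΔT+βΔS = −(2.4 × 10⁻⁴)(-0.9)+(7.1 × 10⁻⁴)(+1.61) = 1.4 × 10⁻³ → stable
  26–79 m: −αΔT+βΔS = −(2.4 × 10⁻⁴)(-6.9)+(7.1 × 10⁻⁴)(-0.92) = 1.0 × 10⁻³ → stable
  79–92 m: −αΔT+βΔS = −(2.4 × 10⁻⁴)(+2.6)+(7.1 × 10⁻⁴)(+0.22) = -4.7 × 10⁻⁴ → UNSTABLE
  92–195 m: −αΔT+βΔS = −(2.4 × 10⁻⁴)(-2.9)+(7.1 × 10⁻⁴)(-0.43) = 3.9 × 10⁻⁴ → stable
The 79–92 m interval has Δρ < 0: lighter water underlies denser water.

79–92 m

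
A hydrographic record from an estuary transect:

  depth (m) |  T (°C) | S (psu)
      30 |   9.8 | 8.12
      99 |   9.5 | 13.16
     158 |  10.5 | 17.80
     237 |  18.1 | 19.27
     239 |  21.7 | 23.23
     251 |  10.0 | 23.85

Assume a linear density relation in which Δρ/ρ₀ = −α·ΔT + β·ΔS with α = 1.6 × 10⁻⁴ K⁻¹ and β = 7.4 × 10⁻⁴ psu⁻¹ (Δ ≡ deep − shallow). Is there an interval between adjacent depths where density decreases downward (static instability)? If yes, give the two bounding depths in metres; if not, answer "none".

158–237 m

Evaluate Δρ/ρ₀ = −αΔT + βΔS across each adjacent pair:
  30–99 m: −αΔT+βΔS = −(1.6 × 10⁻⁴)(-0.3)+(7.4 × 10⁻⁴)(+5.04) = 3.8 × 10⁻³ → stable
  99–158 m: −αΔT+βΔS = −(1.6 × 10⁻⁴)(+1.0)+(7.4 × 10⁻⁴)(+4.64) = 3.3 × 10⁻³ → stable
  158–237 m: −αΔT+βΔS = −(1.6 × 10⁻⁴)(+7.6)+(7.4 × 10⁻⁴)(+1.47) = -1.3 × 10⁻⁴ → UNSTABLE
  237–239 m: −αΔT+βΔS = −(1.6 × 10⁻⁴)(+3.6)+(7.4 × 10⁻⁴)(+3.96) = 2.4 × 10⁻³ → stable
  239–251 m: −αΔT+βΔS = −(1.6 × 10⁻⁴)(-11.7)+(7.4 × 10⁻⁴)(+0.62) = 2.3 × 10⁻³ → stable
The 158–237 m interval has Δρ < 0: lighter water underlies denser water.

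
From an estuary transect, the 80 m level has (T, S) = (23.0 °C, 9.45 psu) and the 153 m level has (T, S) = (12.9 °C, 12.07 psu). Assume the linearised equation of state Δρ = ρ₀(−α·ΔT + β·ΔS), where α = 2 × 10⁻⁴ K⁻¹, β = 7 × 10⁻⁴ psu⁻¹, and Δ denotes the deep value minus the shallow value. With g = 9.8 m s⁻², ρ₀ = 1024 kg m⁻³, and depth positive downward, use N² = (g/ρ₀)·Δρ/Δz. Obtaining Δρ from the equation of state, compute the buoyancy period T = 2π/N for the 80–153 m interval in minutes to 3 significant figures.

4.60 min

ΔT = -10.1 K, ΔS = +2.62 psu (deep − shallow).
Δρ/ρ₀ = −αΔT + βΔS = 2.02 × 10⁻³ + 1.834 × 10⁻³ = 3.854 × 10⁻³, so Δρ ≈ 3.946 kg m⁻³.
N² = (g/ρ₀)·Δρ/Δz = g·(Δρ/ρ₀)/Δz = 9.8 × 3.854 × 10⁻³ / 73 = 5.1739 × 10⁻⁴ s⁻².
N = √(5.1739 × 10⁻⁴) = 0.022746 rad s⁻¹ → T = 2π/N = 276.23 s = 4.6038 min ≈ 4.60 min.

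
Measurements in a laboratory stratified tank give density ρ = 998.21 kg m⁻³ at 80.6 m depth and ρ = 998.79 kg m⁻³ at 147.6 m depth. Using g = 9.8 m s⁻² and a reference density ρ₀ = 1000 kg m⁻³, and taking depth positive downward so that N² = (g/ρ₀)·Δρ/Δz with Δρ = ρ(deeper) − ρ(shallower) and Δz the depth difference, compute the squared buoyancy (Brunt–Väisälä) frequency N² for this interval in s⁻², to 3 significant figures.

8.48 × 10⁻⁵ s⁻²

Δρ = 998.79 − 998.21 = 0.58 kg m⁻³ over Δz = 147.6 − 80.6 = 67 m.
N² = (9.8/1000) × (0.58/67) = 8.4836 × 10⁻⁵ s⁻² ≈ 8.48 × 10⁻⁵ s⁻².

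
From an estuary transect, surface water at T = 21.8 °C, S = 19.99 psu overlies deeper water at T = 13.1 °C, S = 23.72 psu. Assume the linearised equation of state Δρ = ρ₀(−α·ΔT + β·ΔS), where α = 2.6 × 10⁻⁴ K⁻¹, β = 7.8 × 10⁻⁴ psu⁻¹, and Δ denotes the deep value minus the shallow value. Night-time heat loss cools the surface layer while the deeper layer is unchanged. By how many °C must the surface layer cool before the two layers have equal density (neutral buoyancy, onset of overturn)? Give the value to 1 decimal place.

Neutral buoyancy requires Δρ = 0, i.e. −α(T_deep − T_surf′) + β(S_deep − S_surf) = 0.
T_surf′ = T_deep − (β/α)·ΔS = 13.1 − (7.8 × 10⁻⁴/2.6 × 10⁻⁴)·(+3.73) = 1.910 °C.
Cooling required: 21.8 − (1.910) = 19.890 °C.

19.9 °C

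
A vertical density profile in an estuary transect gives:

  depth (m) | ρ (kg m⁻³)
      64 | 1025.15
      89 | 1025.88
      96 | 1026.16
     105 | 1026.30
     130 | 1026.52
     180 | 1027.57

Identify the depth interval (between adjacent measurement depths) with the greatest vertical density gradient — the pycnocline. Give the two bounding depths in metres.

Compute the density gradient over each adjacent pair:
  64–89 m: Δρ/Δz = 0.73/25 = 0.029 kg m⁻⁴
  89–96 m: Δρ/Δz = 0.28/7 = 0.040 kg m⁻⁴
  96–105 m: Δρ/Δz = 0.14/9 = 0.016 kg m⁻⁴
  105–130 m: Δρ/Δz = 0.22/25 = 8.8 × 10⁻³ kg m⁻⁴
  130–180 m: Δρ/Δz = 1.05/50 = 0.021 kg m⁻⁴
The largest gradient is in the 89–96 m interval — the pycnocline.

89–96 m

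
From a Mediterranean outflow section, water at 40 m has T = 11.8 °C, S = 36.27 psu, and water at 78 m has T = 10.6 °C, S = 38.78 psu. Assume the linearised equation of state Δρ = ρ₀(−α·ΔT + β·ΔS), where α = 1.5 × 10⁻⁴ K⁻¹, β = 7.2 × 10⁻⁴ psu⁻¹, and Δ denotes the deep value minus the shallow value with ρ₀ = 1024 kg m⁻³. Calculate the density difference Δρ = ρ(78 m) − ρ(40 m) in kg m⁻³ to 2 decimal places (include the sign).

+2.03 kg m⁻³

ΔT = -1.2 K, ΔS = +2.51 psu (deep − shallow).
Δρ/ρ₀ = −(1.5 × 10⁻⁴)(-1.2) + (7.2 × 10⁻⁴)(+2.51) = 1.9872 × 10⁻³.
Δρ = 1024 × (1.9872 × 10⁻³) = +2.03 kg m⁻³.
Positive Δρ: denser below, stable.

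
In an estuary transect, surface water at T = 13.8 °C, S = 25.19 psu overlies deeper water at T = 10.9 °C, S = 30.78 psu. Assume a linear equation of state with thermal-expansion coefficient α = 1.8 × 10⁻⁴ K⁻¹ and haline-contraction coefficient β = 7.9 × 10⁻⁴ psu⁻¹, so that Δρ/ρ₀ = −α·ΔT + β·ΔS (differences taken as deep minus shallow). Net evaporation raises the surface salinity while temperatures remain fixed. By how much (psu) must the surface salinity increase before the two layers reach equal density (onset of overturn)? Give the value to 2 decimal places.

6.25 psu

Neutral buoyancy requires −α(T_deep − T_surf) + β(S_deep − S_surf′) = 0.
S_surf′ = S_deep − (α/β)·ΔT = 30.78 − (1.8 × 10⁻⁴/7.9 × 10⁻⁴)·(-2.9) = 31.4408 psu.
Increase required: 31.4408 − 25.19 = 6.2508 psu.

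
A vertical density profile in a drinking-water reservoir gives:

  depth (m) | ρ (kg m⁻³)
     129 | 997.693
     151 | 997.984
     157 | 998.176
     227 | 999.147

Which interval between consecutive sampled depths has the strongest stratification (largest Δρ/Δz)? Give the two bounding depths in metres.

Compute the density gradient over each adjacent pair:
  129–151 m: Δρ/Δz = 0.291/22 = 0.013 kg m⁻⁴
  151–157 m: Δρ/Δz = 0.192/6 = 0.032 kg m⁻⁴
  157–227 m: Δρ/Δz = 0.971/70 = 0.014 kg m⁻⁴
The largest gradient is in the 151–157 m interval — the pycnocline.

151–157 m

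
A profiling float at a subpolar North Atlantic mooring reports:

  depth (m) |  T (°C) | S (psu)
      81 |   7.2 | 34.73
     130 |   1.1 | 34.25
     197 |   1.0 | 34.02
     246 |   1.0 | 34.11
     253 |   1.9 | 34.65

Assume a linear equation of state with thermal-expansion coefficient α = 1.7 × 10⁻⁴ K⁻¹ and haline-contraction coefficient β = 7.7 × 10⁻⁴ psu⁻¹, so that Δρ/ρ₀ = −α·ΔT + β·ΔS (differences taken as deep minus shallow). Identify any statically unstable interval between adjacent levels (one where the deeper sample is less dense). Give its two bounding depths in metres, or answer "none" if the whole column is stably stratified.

130–197 m

Evaluate Δρ/ρ₀ = −αΔT + βΔS across each adjacent pair:
  81–130 m: −αΔT+βΔS = −(1.7 × 10⁻⁴)(-6.1)+(7.7 × 10⁻⁴)(-0.48) = 6.7 × 10⁻⁴ → stable
  130–197 m: −αΔT+βΔS = −(1.7 × 10⁻⁴)(-0.1)+(7.7 × 10⁻⁴)(-0.23) = -1.6 × 10⁻⁴ → UNSTABLE
  197–246 m: −αΔT+βΔS = −(1.7 × 10⁻⁴)(+0.0)+(7.7 × 10⁻⁴)(+0.09) = 6.9 × 10⁻⁵ → stable
  246–253 m: −αΔT+βΔS = −(1.7 × 10⁻⁴)(+0.9)+(7.7 × 10⁻⁴)(+0.54) = 2.6 × 10⁻⁴ → stable
The 130–197 m interval has Δρ < 0: lighter water underlies denser water.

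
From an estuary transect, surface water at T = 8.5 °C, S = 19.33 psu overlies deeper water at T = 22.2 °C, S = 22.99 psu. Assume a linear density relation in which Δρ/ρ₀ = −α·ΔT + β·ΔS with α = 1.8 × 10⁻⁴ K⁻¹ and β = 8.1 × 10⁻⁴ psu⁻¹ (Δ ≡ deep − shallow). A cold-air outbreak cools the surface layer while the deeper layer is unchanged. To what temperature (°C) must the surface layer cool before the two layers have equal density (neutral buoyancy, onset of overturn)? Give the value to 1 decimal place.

5.7 °C

Neutral buoyancy requires Δρ = 0, i.e. −α(T_deep − T_surf′) + β(S_deep − S_surf) = 0.
T_surf′ = T_deep − (β/α)·ΔS = 22.2 − (8.1 × 10⁻⁴/1.8 × 10⁻⁴)·(+3.66) = 5.730 °C.
Cooling required: 8.5 − (5.730) = 2.770 °C.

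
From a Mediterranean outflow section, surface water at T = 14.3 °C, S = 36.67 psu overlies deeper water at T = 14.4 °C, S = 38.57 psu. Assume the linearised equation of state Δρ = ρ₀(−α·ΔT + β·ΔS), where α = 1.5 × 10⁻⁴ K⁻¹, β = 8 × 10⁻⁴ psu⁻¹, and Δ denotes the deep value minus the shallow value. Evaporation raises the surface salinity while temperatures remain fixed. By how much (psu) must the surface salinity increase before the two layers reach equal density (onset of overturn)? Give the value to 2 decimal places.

Neutral buoyancy requires −α(T_deep − T_surf) + β(S_deep − S_surf′) = 0.
S_surf′ = S_deep − (α/β)·ΔT = 38.57 − (1.5 × 10⁻⁴/8 × 10⁻⁴)·(+0.1) = 38.5513 psu.
Increase required: 38.5513 − 36.67 = 1.8813 psu.

1.88 psu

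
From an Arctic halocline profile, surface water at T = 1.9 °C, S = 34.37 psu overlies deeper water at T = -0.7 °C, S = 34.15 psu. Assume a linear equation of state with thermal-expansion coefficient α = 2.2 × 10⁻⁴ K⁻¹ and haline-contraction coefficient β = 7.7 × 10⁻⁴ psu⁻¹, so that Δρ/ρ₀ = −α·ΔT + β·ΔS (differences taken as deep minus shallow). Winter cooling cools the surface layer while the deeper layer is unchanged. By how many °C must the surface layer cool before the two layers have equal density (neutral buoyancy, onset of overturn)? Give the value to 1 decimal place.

1.8 °C

Neutral buoyancy requires Δρ = 0, i.e. −α(T_deep − T_surf′) + β(S_deep − S_surf) = 0.
T_surf′ = T_deep − (β/α)·ΔS = -0.7 − (7.7 × 10⁻⁴/2.2 × 10⁻⁴)·(-0.22) = 0.070 °C.
Cooling required: 1.9 − (0.070) = 1.830 °C.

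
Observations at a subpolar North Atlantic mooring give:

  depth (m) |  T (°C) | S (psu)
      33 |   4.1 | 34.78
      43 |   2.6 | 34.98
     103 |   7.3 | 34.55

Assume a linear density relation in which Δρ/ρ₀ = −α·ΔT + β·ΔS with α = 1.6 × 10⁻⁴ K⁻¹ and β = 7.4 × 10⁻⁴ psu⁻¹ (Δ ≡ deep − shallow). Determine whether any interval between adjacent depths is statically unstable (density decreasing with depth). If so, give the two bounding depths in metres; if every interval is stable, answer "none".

Evaluate Δρ/ρ₀ = −αΔT + βΔS across each adjacent pair:
  33–43 m: −αΔT+βΔS = −(1.6 × 10⁻⁴)(-1.5)+(7.4 × 10⁻⁴)(+0.20) = 3.9 × 10⁻⁴ → stable
  43–103 m: −αΔT+βΔS = −(1.6 × 10⁻⁴)(+4.7)+(7.4 × 10⁻⁴)(-0.43) = -1.1 × 10⁻³ → UNSTABLE
The 43–103 m interval has Δρ < 0: lighter water underlies denser water.

43–103 m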